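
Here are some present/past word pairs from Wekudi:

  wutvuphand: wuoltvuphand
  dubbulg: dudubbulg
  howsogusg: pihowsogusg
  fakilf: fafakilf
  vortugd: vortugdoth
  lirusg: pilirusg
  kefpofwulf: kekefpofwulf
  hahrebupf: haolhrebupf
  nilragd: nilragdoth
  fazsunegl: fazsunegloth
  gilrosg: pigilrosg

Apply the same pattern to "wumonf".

wuolmonf

dubbulg and lirusg both end in -g yet inflect differently (dudubbulg, pilirusg), so the final letter is not what conditions the rule; the second-to-last letter is.
"wumonf" has second-to-last letter 'n'. The one such stem in the data (wutvuphand → wuoltvuphand) inserts -ol- after the first vowel (as does hahrebupf), so the same rule applies.
The other patterns: stems whose second-to-last letter is 'g' add -oth; stems whose second-to-last letter is 'l' repeat the first consonant+vowel as a prefix; stems whose second-to-last letter is 's' add the prefix pi-.
So wumonf → wuolmonf.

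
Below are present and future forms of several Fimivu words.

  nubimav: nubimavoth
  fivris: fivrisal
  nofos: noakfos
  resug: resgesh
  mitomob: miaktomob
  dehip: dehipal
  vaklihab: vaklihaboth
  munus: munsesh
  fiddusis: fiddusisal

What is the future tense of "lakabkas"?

lakabkasoth

"lakabkas" has last vowel 'a'. The stems whose last vowel is 'a' (vaklihab → vaklihaboth, nubimav → nubimavoth) add -oth.
The other patterns: stems whose last vowel is 'u' delete the last vowel and add -esh; stems whose last vowel is 'o' insert -ak- after the first vowel; stems whose last vowel is 'i' add -al.
So lakabkas → lakabkasoth.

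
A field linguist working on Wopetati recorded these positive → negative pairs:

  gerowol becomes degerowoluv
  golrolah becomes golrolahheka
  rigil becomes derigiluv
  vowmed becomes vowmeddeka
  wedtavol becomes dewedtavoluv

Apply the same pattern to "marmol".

gerowol and golrolah both begin with g- yet inflect differently (degerowoluv, golrolahheka), so the first letter is not what conditions the rule; the final letter is.
"marmol" ends in -l. The stems ending in -l (gerowol → degerowoluv, wedtavol → dewedtavoluv, rigil → derigiluv) add de- … -uv around the stem.
The other pattern: stems ending in -d or -h double the final consonant and add -eka.
So marmol → demarmoluv.

demarmoluv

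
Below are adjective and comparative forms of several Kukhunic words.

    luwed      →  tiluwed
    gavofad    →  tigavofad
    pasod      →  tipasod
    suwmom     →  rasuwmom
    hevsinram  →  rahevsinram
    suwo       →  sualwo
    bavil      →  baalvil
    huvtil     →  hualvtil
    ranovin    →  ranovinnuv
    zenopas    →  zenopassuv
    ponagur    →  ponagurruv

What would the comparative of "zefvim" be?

razefvim

pasod and suwmom both have last vowel 'o' yet inflect differently (tipasod, rasuwmom), so the last vowel is not what conditions the rule; the final letter is.
"zefvim" ends in -m. The stems ending in -m (suwmom → rasuwmom, hevsinram → rahevsinram) add the prefix ra-.
The other patterns: stems ending in -d add the prefix ti-; stems ending in -l or -o insert -al- after the first vowel; stems ending in -n, -r or -s double the final consonant and add -uv.
So zefvim → razefvim.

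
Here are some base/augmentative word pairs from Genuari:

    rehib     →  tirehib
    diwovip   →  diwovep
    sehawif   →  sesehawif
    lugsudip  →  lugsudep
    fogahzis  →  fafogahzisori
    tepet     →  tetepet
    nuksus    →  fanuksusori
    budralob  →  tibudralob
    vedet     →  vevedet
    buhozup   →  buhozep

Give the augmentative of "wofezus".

"wofezus" ends in -s. The stems ending in -s (fogahzis → fafogahzisori, nuksus → fanuksusori) add fa- … -ori around the stem.
So wofezus → fawofezusori.

fawofezusori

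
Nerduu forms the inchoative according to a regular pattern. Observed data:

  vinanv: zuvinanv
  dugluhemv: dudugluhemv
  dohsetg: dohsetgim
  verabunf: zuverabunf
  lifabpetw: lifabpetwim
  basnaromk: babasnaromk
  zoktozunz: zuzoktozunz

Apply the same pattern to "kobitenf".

zukobitenf

"kobitenf" has second-to-last letter 'n'. The stems whose second-to-last letter is 'n' (verabunf → zuverabunf, vinanv → zuvinanv, zoktozunz → zuzoktozunz) add the prefix zu-.
The other patterns: stems whose second-to-last letter is 'm' repeat the first consonant+vowel as a prefix; stems whose second-to-last letter is 't' add -im.
So kobitenf → zukobitenf.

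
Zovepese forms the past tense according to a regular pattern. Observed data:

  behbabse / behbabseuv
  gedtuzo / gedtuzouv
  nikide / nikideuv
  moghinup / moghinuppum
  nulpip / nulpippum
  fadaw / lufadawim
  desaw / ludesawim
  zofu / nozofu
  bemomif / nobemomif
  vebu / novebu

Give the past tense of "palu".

nopalu

"palu" ends in -u. The stems ending in -u (zofu → nozofu, vebu → novebu) add the prefix no-.
So palu → nopalu.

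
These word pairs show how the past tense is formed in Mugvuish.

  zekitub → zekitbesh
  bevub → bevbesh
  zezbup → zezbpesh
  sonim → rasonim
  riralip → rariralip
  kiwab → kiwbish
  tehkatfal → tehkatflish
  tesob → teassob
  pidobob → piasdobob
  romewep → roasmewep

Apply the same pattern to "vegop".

"vegop" has last vowel 'o'. The stems whose last vowel is 'o' (tesob → teassob, pidobob → piasdobob) insert -as- after the first vowel.
So vegop → veasgop.

veasgop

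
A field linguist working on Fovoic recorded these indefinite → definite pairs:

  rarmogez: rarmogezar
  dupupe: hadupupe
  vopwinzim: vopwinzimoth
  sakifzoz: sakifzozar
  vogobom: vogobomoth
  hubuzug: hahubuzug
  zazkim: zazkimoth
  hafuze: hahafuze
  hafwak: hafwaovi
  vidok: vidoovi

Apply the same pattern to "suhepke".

sakifzoz and vidok both have last vowel 'o' yet inflect differently (sakifzozar, vidoovi), so the last vowel is not what conditions the rule; the final letter is.
"suhepke" ends in -e. The stems ending in -e (dupupe → hadupupe, hafuze → hahafuze) add the prefix ha-.
So suhepke → hasuhepke.

hasuhepke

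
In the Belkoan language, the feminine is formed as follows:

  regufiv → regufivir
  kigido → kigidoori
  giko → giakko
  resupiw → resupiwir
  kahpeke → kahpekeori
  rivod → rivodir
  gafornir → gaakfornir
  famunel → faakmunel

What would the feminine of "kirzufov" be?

kirzufovori

"kirzufov" begins with k-. The stems beginning with k- (kigido → kigidoori, kahpeke → kahpekeori) add -ori.
So kirzufov → kirzufovori.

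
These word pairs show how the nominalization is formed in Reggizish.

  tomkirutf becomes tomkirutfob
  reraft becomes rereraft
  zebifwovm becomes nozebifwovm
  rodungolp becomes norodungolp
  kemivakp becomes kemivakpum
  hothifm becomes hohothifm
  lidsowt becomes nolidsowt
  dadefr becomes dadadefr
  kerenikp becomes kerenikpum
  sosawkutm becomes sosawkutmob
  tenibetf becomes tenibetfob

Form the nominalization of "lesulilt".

nolesulilt

sosawkutm and hothifm both end in -m yet inflect differently (sosawkutmob, hohothifm), so the final letter is not what conditions the rule; the second-to-last letter is.
"lesulilt" has second-to-last letter 'l'. The one such stem in the data (rodungolp → norodungolp) adds the prefix no-, so the same rule applies.
The other patterns: stems whose second-to-last letter is 't' add -ob; stems whose second-to-last letter is 'k' add -um; stems whose second-to-last letter is 'f' repeat the first consonant+vowel as a prefix.
So lesulilt → nolesulilt.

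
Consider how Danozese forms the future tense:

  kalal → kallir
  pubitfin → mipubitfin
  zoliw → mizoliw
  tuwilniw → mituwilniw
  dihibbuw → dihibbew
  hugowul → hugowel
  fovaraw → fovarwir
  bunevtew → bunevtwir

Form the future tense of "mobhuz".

mobhez

dihibbuw and tuwilniw both end in -w yet inflect differently (dihibbew, mituwilniw), so the final letter is not what conditions the rule; the last vowel is.
"mobhuz" has last vowel 'u'. The stems whose last vowel is 'u' (hugowul → hugowel, dihibbuw → dihibbew) change the last vowel to 'e'.
The other patterns: stems whose last vowel is 'i' add the prefix mi-; stems whose last vowel is 'a' or 'e' delete the last vowel and add -ir.
So mobhuz → mobhez.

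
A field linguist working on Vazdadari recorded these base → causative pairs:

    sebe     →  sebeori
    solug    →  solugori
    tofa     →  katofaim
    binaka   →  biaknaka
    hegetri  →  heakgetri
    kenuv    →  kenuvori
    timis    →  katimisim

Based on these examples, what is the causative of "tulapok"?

katulapokim

"tulapok" begins with t-. The stems beginning with t- (timis → katimisim, tofa → katofaim) add ka- … -im around the stem.
The other patterns: stems beginning with b- or h- insert -ak- after the first vowel; stems beginning with k- or s- add -ori.
So tulapok → katulapokim.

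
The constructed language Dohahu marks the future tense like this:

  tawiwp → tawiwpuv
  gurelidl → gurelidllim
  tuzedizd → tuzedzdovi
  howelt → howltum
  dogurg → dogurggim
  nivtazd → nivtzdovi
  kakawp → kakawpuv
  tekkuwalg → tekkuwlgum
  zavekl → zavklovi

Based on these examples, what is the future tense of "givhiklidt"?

givhiklidttim

dogurg and tekkuwalg both end in -g yet inflect differently (dogurggim, tekkuwlgum), so the final letter is not what conditions the rule; the second-to-last letter is.
"givhiklidt" has second-to-last letter 'd'. The one such stem in the data (gurelidl → gurelidllim) doubles the final consonant and adds -im (as does dogurg), so the same rule applies.
So givhiklidt → givhiklidttim.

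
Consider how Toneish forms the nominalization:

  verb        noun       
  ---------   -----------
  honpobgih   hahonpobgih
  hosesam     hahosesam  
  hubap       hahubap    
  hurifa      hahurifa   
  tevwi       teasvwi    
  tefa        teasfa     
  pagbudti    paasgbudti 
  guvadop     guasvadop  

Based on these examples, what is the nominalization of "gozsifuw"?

"gozsifuw" begins with g-. The one such stem in the data (guvadop → guasvadop) inserts -as- after the first vowel (as do tevwi, tefa), so the same rule applies.
So gozsifuw → goaszsifuw.

goaszsifuw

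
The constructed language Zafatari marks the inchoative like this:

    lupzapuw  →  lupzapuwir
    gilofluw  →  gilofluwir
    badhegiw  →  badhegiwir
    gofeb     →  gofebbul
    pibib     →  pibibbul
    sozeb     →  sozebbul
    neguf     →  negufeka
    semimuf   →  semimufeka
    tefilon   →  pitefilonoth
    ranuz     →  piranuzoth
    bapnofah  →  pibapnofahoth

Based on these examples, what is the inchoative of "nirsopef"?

badhegiw and pibib both have last vowel 'i' yet inflect differently (badhegiwir, pibibbul), so the last vowel is not what conditions the rule; the final letter is.
"nirsopef" ends in -f. The stems ending in -f (neguf → negufeka, semimuf → semimufeka) add -eka.
The other patterns: stems ending in -w add -ir; stems ending in -b double the final consonant and add -ul; stems ending in -h, -n or -z add pi- … -oth around the stem.
So nirsopef → nirsopefeka.

nirsopefeka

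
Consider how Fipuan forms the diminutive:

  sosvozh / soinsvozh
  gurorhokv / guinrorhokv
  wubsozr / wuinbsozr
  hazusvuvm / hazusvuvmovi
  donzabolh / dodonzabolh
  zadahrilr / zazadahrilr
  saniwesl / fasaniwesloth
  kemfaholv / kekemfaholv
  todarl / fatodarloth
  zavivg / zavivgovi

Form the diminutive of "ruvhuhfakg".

ruinvhuhfakg

donzabolh and sosvozh both end in -h yet inflect differently (dodonzabolh, soinsvozh), so the final letter is not what conditions the rule; the second-to-last letter is.
"ruvhuhfakg" has second-to-last letter 'k'. The one such stem in the data (gurorhokv → guinrorhokv) inserts -in- after the first vowel (as do sosvozh, wubsozr), so the same rule applies.
So ruvhuhfakg → ruinvhuhfakg.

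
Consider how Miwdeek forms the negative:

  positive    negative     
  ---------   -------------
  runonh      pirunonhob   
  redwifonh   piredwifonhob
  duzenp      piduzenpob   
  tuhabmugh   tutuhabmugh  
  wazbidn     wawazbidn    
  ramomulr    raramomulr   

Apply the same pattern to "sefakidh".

sesefakidh

"sefakidh" has second-to-last letter 'd'. The one such stem in the data (wazbidn → wawazbidn) repeats the first consonant+vowel as a prefix (as do tuhabmugh, ramomulr), so the same rule applies.
So sefakidh → sesefakidh.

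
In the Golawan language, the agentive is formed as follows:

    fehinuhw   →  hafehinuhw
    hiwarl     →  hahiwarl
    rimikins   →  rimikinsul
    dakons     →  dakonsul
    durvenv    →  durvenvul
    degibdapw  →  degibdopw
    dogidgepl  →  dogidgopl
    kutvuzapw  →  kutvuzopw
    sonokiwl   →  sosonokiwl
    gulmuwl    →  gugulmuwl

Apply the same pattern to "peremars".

haperemars

fehinuhw and degibdapw both end in -w yet inflect differently (hafehinuhw, degibdopw), so the final letter is not what conditions the rule; the second-to-last letter is.
"peremars" has second-to-last letter 'r'. The one such stem in the data (hiwarl → hahiwarl) adds the prefix ha-, so the same rule applies.
The other patterns: stems whose second-to-last letter is 'n' add -ul; stems whose second-to-last letter is 'p' change the last vowel to 'o'; stems whose second-to-last letter is 'w' repeat the first consonant+vowel as a prefix.
So peremars → haperemars.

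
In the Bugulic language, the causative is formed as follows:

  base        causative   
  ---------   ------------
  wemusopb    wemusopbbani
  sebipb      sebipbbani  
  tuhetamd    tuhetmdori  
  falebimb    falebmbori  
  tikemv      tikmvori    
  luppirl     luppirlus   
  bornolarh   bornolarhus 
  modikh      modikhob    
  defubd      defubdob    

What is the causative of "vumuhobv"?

wemusopb and falebimb both end in -b yet inflect differently (wemusopbbani, falebmbori), so the final letter is not what conditions the rule; the second-to-last letter is.
"vumuhobv" has second-to-last letter 'b'. The one such stem in the data (defubd → defubdob) adds -ob, so the same rule applies.
So vumuhobv → vumuhobvob.

vumuhobvob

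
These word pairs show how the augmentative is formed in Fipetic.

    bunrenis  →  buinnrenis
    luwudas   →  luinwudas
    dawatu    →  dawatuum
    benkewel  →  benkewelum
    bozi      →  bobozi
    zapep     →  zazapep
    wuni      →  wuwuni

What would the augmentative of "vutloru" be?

vutloruum

"vutloru" ends in -u. The one such stem in the data (dawatu → dawatuum) adds -um, so the same rule applies.
The other patterns: stems ending in -s insert -in- after the first vowel; stems ending in -i or -p repeat the first consonant+vowel as a prefix.
So vutloru → vutloruum.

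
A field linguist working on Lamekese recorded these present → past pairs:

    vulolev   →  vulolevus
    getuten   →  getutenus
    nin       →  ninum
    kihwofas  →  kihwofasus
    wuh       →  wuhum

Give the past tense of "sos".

"sos" has 1 vowel. The stems with 1 vowel (nin → ninum, wuh → wuhum) add -um.
So sos → sosum.

sosum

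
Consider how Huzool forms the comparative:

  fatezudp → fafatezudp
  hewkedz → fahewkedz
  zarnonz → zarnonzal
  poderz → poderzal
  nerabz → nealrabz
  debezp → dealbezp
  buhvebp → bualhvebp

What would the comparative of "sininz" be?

sininzal

hewkedz and zarnonz both end in -z yet inflect differently (fahewkedz, zarnonzal), so the final letter is not what conditions the rule; the second-to-last letter is.
"sininz" has second-to-last letter 'n'. The one such stem in the data (zarnonz → zarnonzal) adds -al, so the same rule applies.
The other patterns: stems whose second-to-last letter is 'd' add the prefix fa-; stems whose second-to-last letter is 'b' or 'z' insert -al- after the first vowel.
So sininz → sininzal.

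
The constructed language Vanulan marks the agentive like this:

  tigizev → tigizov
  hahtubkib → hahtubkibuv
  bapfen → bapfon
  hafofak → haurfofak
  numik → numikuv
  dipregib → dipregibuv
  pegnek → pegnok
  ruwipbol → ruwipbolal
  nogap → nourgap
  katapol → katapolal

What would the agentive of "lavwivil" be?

pegnek and numik both end in -k yet inflect differently (pegnok, numikuv), so the final letter is not what conditions the rule; the last vowel is.
"lavwivil" has last vowel 'i'. The stems whose last vowel is 'i' (numik → numikuv, dipregib → dipregibuv, hahtubkib → hahtubkibuv) add -uv.
So lavwivil → lavwiviluv.

lavwiviluv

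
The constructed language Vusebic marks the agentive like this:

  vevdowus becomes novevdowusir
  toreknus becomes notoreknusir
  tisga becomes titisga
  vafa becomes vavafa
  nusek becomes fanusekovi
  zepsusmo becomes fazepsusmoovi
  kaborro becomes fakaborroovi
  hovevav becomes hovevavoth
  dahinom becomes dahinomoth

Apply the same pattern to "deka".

dedeka

tisga and hovevav both have last vowel 'a' yet inflect differently (titisga, hovevavoth), so the last vowel is not what conditions the rule; the final letter is.
"deka" ends in -a. The stems ending in -a (tisga → titisga, vafa → vavafa) repeat the first consonant+vowel as a prefix.
The other patterns: stems ending in -s add no- … -ir around the stem; stems ending in -k or -o add fa- … -ovi around the stem; stems ending in -m or -v add -oth.
So deka → dedeka.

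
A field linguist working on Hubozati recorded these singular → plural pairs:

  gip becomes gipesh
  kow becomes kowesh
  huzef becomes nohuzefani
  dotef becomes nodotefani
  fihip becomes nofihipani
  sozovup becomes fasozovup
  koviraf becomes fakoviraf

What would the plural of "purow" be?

gip and fihip both end in -p yet inflect differently (gipesh, nofihipani), so the final letter is not what conditions the rule; the number of vowels is.
"purow" has 2 vowels. The stems with 2 vowels (huzef → nohuzefani, dotef → nodotefani, fihip → nofihipani) add no- … -ani around the stem.
So purow → nopurowani.

nopurowani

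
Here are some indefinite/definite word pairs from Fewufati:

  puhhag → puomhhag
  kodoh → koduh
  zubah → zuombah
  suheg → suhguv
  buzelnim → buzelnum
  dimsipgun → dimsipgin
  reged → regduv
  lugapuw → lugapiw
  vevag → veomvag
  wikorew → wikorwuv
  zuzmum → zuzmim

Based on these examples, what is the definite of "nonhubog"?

puhhag and suheg both end in -g yet inflect differently (puomhhag, suhguv), so the final letter is not what conditions the rule; the last vowel is.
"nonhubog" has last vowel 'o'. The one such stem in the data (kodoh → koduh) changes the last vowel to 'u' (as does buzelnim), so the same rule applies.
So nonhubog → nonhubug.

nonhubug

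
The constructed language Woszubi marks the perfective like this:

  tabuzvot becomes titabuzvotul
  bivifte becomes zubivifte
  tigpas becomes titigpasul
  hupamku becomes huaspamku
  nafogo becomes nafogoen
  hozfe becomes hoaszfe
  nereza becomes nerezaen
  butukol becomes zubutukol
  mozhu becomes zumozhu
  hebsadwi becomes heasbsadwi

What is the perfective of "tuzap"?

hozfe and bivifte both end in -e yet inflect differently (hoaszfe, zubivifte), so the final letter is not what conditions the rule; the first letter is.
"tuzap" begins with t-. The stems beginning with t- (tigpas → titigpasul, tabuzvot → titabuzvotul) add ti- … -ul around the stem.
The other patterns: stems beginning with n- add -en; stems beginning with h- insert -as- after the first vowel; stems beginning with b- or m- add the prefix zu-.
So tuzap → tituzapul.

tituzapul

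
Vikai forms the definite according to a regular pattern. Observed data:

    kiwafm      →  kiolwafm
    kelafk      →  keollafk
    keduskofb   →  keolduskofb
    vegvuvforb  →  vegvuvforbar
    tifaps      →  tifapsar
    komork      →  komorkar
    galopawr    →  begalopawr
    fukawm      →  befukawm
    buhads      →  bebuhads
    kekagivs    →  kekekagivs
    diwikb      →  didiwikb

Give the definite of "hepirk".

keduskofb and vegvuvforb both end in -b yet inflect differently (keolduskofb, vegvuvforbar), so the final letter is not what conditions the rule; the second-to-last letter is.
"hepirk" has second-to-last letter 'r'. The stems whose second-to-last letter is 'r' (vegvuvforb → vegvuvforbar, komork → komorkar) add -ar.
The other patterns: stems whose second-to-last letter is 'f' insert -ol- after the first vowel; stems whose second-to-last letter is 'd' or 'w' add the prefix be-; stems whose second-to-last letter is 'k' or 'v' repeat the first consonant+vowel as a prefix.
So hepirk → hepirkar.

hepirkar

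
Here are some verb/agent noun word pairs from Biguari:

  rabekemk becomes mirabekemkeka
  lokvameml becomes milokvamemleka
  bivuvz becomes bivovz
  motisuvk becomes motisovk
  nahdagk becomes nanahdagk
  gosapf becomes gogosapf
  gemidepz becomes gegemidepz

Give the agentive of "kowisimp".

"kowisimp" has second-to-last letter 'm'. The stems whose second-to-last letter is 'm' (rabekemk → mirabekemkeka, lokvameml → milokvamemleka) add mi- … -eka around the stem.
So kowisimp → mikowisimpeka.

mikowisimpeka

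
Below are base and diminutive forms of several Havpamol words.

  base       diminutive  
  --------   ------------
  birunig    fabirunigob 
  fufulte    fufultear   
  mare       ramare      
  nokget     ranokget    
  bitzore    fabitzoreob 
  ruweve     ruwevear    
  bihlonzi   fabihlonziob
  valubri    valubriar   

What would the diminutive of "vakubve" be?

vakubvear

mare and bitzore both end in -e yet inflect differently (ramare, fabitzoreob), so the final letter is not what conditions the rule; the first letter is.
"vakubve" begins with v-. The one such stem in the data (valubri → valubriar) adds -ar, so the same rule applies.
The other patterns: stems beginning with m- or n- add the prefix ra-; stems beginning with b- add fa- … -ob around the stem.
So vakubve → vakubvear.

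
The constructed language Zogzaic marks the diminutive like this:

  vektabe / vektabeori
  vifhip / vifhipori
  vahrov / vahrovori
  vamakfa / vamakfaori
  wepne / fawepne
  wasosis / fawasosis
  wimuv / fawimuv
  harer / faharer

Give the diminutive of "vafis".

vektabe and wepne both end in -e yet inflect differently (vektabeori, fawepne), so the final letter is not what conditions the rule; the first letter is.
"vafis" begins with v-. The stems beginning with v- (vektabe → vektabeori, vifhip → vifhipori, vahrov → vahrovori) add -ori.
So vafis → vafisori.

vafisori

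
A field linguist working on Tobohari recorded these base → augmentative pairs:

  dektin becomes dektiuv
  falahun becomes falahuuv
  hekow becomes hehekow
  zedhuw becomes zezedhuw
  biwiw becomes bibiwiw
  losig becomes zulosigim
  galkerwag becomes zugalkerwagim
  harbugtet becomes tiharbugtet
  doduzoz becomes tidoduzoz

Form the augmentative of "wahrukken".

wahrukkeuv

falahun and zedhuw both have last vowel 'u' yet inflect differently (falahuuv, zezedhuw), so the last vowel is not what conditions the rule; the final letter is.
"wahrukken" ends in -n. The stems ending in -n (dektin → dektiuv, falahun → falahuuv) drop the final letter and add -uv.
So wahrukken → wahrukkeuv.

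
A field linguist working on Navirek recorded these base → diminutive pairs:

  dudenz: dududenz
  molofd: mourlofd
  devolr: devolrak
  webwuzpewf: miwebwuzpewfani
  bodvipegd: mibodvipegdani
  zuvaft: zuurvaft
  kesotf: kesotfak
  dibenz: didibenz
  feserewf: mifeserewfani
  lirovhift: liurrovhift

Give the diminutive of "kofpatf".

bodvipegd and molofd both end in -d yet inflect differently (mibodvipegdani, mourlofd), so the final letter is not what conditions the rule; the second-to-last letter is.
"kofpatf" has second-to-last letter 't'. The one such stem in the data (kesotf → kesotfak) adds -ak, so the same rule applies.
The other patterns: stems whose second-to-last letter is 'g' or 'w' add mi- … -ani around the stem; stems whose second-to-last letter is 'n' repeat the first consonant+vowel as a prefix; stems whose second-to-last letter is 'f' insert -ur- after the first vowel.
So kofpatf → kofpatfak.

kofpatfak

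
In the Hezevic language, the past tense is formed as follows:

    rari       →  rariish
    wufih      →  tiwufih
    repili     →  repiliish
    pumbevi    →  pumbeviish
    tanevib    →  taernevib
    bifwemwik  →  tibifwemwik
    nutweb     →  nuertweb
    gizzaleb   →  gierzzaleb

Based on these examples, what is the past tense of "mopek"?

timopek

repili and tanevib both have last vowel 'i' yet inflect differently (repiliish, taernevib), so the last vowel is not what conditions the rule; the final letter is.
"mopek" ends in -k. The one such stem in the data (bifwemwik → tibifwemwik) adds the prefix ti-, so the same rule applies.
So mopek → timopek.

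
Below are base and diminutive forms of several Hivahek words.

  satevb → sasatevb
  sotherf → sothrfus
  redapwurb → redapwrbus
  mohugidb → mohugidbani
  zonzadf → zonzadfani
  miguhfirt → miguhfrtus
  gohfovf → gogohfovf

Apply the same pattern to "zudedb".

zudedbani

redapwurb and satevb both end in -b yet inflect differently (redapwrbus, sasatevb), so the final letter is not what conditions the rule; the second-to-last letter is.
"zudedb" has second-to-last letter 'd'. The stems whose second-to-last letter is 'd' (mohugidb → mohugidbani, zonzadf → zonzadfani) add -ani.
The other patterns: stems whose second-to-last letter is 'r' delete the last vowel and add -us; stems whose second-to-last letter is 'v' repeat the first consonant+vowel as a prefix.
So zudedb → zudedbani.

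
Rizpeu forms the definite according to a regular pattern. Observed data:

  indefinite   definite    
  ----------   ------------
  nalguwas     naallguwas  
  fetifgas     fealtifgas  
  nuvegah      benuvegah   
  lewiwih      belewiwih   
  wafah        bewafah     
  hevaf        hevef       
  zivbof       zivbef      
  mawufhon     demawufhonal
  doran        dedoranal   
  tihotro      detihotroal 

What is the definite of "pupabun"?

depupabunal

nalguwas and nuvegah both have last vowel 'a' yet inflect differently (naallguwas, benuvegah), so the last vowel is not what conditions the rule; the final letter is.
"pupabun" ends in -n. The stems ending in -n (mawufhon → demawufhonal, doran → dedoranal) add de- … -al around the stem.
The other patterns: stems ending in -s insert -al- after the first vowel; stems ending in -h add the prefix be-; stems ending in -f change the last vowel to 'e'.
So pupabun → depupabunal.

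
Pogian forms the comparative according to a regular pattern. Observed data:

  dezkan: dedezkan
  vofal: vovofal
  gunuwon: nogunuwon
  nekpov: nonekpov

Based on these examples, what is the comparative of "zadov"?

nozadov

dezkan and gunuwon both end in -n yet inflect differently (dedezkan, nogunuwon), so the final letter is not what conditions the rule; the last vowel is.
"zadov" has last vowel 'o'. The stems whose last vowel is 'o' (gunuwon → nogunuwon, nekpov → nonekpov) add the prefix no-.
The other pattern: stems whose last vowel is 'a' repeat the first consonant+vowel as a prefix.
So zadov → nozadov.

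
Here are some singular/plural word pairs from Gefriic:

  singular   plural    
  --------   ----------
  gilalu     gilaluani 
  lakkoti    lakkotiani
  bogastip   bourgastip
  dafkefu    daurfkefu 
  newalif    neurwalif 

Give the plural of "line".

lineani

"line" begins with l-. The one such stem in the data (lakkoti → lakkotiani) adds -ani, so the same rule applies.
So line → lineani.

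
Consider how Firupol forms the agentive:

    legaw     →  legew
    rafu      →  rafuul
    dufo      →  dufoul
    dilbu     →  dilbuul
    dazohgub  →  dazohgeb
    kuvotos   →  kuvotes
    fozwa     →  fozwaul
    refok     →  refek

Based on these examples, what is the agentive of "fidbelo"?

fidbeloul

dufo and kuvotos both have last vowel 'o' yet inflect differently (dufoul, kuvotes), so the last vowel is not what conditions the rule; whether the stem ends in a vowel or a consonant is.
"fidbelo" ends in a vowel. The stems ending in a vowel (fozwa → fozwaul, rafu → rafuul, dilbu → dilbuul) add -ul.
So fidbelo → fidbeloul.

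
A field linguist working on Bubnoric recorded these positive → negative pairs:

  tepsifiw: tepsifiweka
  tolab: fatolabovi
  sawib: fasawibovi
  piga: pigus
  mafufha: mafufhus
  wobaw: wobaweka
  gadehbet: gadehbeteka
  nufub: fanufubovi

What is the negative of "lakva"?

lakvus

"lakva" ends in -a. The stems ending in -a (piga → pigus, mafufha → mafufhus) drop the final letter and add -us.
The other patterns: stems ending in -b add fa- … -ovi around the stem; stems ending in -t or -w add -eka.
So lakva → lakvus.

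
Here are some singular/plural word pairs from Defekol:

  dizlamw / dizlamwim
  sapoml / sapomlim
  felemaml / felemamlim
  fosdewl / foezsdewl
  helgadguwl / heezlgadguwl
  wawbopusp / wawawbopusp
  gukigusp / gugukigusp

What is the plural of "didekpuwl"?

sapoml and fosdewl both end in -l yet inflect differently (sapomlim, foezsdewl), so the final letter is not what conditions the rule; the second-to-last letter is.
"didekpuwl" has second-to-last letter 'w'. The stems whose second-to-last letter is 'w' (fosdewl → foezsdewl, helgadguwl → heezlgadguwl) insert -ez- after the first vowel.
The other patterns: stems whose second-to-last letter is 'm' add -im; stems whose second-to-last letter is 's' repeat the first consonant+vowel as a prefix.
So didekpuwl → diezdekpuwl.

diezdekpuwl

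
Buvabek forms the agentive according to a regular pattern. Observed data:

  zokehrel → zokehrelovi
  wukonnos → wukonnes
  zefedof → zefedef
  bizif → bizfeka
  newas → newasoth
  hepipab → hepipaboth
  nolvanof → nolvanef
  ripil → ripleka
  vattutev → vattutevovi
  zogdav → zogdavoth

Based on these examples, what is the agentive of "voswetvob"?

voswetveb

zogdav and vattutev both end in -v yet inflect differently (zogdavoth, vattutevovi), so the final letter is not what conditions the rule; the last vowel is.
"voswetvob" has last vowel 'o'. The stems whose last vowel is 'o' (wukonnos → wukonnes, zefedof → zefedef, nolvanof → nolvanef) change the last vowel to 'e'.
The other patterns: stems whose last vowel is 'a' add -oth; stems whose last vowel is 'e' add -ovi; stems whose last vowel is 'i' delete the last vowel and add -eka.
So voswetvob → voswetveb.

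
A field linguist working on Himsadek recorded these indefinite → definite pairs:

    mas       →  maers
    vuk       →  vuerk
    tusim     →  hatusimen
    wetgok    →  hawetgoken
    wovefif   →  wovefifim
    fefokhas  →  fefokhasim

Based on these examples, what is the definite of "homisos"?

homisosim

vuk and wetgok both end in -k yet inflect differently (vuerk, hawetgoken), so the final letter is not what conditions the rule; the number of vowels is.
"homisos" has 3 vowels. The stems with 3 vowels (wovefif → wovefifim, fefokhas → fefokhasim) add -im.
So homisos → homisosim.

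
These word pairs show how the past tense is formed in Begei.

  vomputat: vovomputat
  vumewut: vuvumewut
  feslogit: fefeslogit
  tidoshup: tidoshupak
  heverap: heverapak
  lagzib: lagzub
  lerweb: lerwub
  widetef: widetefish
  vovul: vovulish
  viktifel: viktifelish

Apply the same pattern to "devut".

vumewut and tidoshup both have last vowel 'u' yet inflect differently (vuvumewut, tidoshupak), so the last vowel is not what conditions the rule; the final letter is.
"devut" ends in -t. The stems ending in -t (vomputat → vovomputat, vumewut → vuvumewut, feslogit → fefeslogit) repeat the first consonant+vowel as a prefix.
The other patterns: stems ending in -p add -ak; stems ending in -b change the last vowel to 'u'; stems ending in -f or -l add -ish.
So devut → dedevut.

dedevut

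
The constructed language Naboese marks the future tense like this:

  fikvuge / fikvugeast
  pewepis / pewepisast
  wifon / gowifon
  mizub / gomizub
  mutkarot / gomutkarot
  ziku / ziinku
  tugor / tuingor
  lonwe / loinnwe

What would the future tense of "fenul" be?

fenulast

"fenul" begins with f-. The one such stem in the data (fikvuge → fikvugeast) adds -ast, so the same rule applies.
The other patterns: stems beginning with m- or w- add the prefix go-; stems beginning with l-, t- or z- insert -in- after the first vowel.
So fenul → fenulast.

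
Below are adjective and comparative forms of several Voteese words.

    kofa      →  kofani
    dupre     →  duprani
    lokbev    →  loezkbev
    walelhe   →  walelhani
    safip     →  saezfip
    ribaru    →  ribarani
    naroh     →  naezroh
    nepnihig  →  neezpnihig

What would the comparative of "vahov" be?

lokbev and dupre both have last vowel 'e' yet inflect differently (loezkbev, duprani), so the last vowel is not what conditions the rule; whether the stem ends in a vowel or a consonant is.
"vahov" ends in a consonant. The stems ending in a consonant (nepnihig → neezpnihig, lokbev → loezkbev, naroh → naezroh) insert -ez- after the first vowel.
So vahov → vaezhov.

vaezhov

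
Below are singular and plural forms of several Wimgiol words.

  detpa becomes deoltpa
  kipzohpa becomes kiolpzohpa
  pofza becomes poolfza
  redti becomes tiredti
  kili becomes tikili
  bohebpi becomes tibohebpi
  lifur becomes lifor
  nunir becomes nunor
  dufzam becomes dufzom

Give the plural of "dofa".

doolfa

redti and nunir both have last vowel 'i' yet inflect differently (tiredti, nunor), so the last vowel is not what conditions the rule; the final letter is.
"dofa" ends in -a. The stems ending in -a (detpa → deoltpa, kipzohpa → kiolpzohpa, pofza → poolfza) insert -ol- after the first vowel.
So dofa → doolfa.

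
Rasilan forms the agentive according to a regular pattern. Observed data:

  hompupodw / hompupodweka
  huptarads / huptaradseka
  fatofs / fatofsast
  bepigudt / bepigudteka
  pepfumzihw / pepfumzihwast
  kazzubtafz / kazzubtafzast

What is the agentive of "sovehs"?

sovehsast

hompupodw and pepfumzihw both end in -w yet inflect differently (hompupodweka, pepfumzihwast), so the final letter is not what conditions the rule; the second-to-last letter is.
"sovehs" has second-to-last letter 'h'. The one such stem in the data (pepfumzihw → pepfumzihwast) adds -ast, so the same rule applies.
So sovehs → sovehsast.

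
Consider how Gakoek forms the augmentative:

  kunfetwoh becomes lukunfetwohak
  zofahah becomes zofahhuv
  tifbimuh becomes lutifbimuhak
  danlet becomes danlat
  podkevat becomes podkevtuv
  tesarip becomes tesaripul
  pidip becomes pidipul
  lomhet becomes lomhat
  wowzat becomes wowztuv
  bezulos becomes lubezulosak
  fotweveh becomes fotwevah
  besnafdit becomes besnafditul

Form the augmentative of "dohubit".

dohubitul

besnafdit and podkevat both end in -t yet inflect differently (besnafditul, podkevtuv), so the final letter is not what conditions the rule; the last vowel is.
"dohubit" has last vowel 'i'. The stems whose last vowel is 'i' (pidip → pidipul, besnafdit → besnafditul, tesarip → tesaripul) add -ul.
So dohubit → dohubitul.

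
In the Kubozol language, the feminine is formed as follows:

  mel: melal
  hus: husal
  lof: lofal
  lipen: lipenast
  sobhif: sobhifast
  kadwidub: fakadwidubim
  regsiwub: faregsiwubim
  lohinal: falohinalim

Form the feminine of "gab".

gabal

lof and sobhif both end in -f yet inflect differently (lofal, sobhifast), so the final letter is not what conditions the rule; the number of vowels is.
"gab" has 1 vowel. The stems with 1 vowel (mel → melal, hus → husal, lof → lofal) add -al.
So gab → gabal.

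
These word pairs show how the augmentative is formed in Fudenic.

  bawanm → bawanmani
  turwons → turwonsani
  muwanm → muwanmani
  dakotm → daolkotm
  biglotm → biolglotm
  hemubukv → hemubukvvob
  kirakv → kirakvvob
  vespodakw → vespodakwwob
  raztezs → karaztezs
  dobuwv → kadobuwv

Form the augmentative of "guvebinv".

"guvebinv" has second-to-last letter 'n'. The stems whose second-to-last letter is 'n' (bawanm → bawanmani, turwons → turwonsani, muwanm → muwanmani) add -ani.
So guvebinv → guvebinvani.

guvebinvani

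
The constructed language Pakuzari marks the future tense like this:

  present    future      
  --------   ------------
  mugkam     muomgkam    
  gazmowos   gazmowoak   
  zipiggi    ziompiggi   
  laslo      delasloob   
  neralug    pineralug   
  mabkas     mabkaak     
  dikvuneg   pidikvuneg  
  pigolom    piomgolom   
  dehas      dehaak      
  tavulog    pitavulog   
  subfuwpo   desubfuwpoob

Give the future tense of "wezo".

dewezoob

gazmowos and subfuwpo both have last vowel 'o' yet inflect differently (gazmowoak, desubfuwpoob), so the last vowel is not what conditions the rule; the final letter is.
"wezo" ends in -o. The stems ending in -o (subfuwpo → desubfuwpoob, laslo → delasloob) add de- … -ob around the stem.
So wezo → dewezoob.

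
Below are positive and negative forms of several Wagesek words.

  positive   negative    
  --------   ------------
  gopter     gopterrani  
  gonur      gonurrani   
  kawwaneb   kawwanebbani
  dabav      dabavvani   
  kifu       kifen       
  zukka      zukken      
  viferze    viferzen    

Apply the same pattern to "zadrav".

zadravvani

"zadrav" ends in a consonant. The stems ending in a consonant (gopter → gopterrani, gonur → gonurrani, kawwaneb → kawwanebbani) double the final consonant and add -ani.
The other pattern: stems ending in a vowel drop the final letter and add -en.
So zadrav → zadravvani.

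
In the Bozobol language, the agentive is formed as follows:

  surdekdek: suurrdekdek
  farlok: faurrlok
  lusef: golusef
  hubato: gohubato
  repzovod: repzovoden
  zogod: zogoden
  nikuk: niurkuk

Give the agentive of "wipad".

wipaden

farlok and zogod both have last vowel 'o' yet inflect differently (faurrlok, zogoden), so the last vowel is not what conditions the rule; the final letter is.
"wipad" ends in -d. The stems ending in -d (zogod → zogoden, repzovod → repzovoden) add -en.
The other patterns: stems ending in -k insert -ur- after the first vowel; stems ending in -f or -o add the prefix go-.
So wipad → wipaden.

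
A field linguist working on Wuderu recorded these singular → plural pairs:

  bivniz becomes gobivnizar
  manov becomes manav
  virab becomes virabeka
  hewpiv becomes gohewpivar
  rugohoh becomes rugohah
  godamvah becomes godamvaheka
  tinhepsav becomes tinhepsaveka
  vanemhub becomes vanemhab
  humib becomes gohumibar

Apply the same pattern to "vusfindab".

vusfindabeka

virab and humib both end in -b yet inflect differently (virabeka, gohumibar), so the final letter is not what conditions the rule; the last vowel is.
"vusfindab" has last vowel 'a'. The stems whose last vowel is 'a' (virab → virabeka, godamvah → godamvaheka, tinhepsav → tinhepsaveka) add -eka.
So vusfindab → vusfindabeka.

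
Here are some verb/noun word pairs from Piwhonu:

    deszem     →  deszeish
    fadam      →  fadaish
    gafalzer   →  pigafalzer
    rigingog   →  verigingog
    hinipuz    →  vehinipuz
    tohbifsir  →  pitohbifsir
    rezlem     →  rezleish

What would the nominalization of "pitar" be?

gafalzer and rezlem both have last vowel 'e' yet inflect differently (pigafalzer, rezleish), so the last vowel is not what conditions the rule; the final letter is.
"pitar" ends in -r. The stems ending in -r (gafalzer → pigafalzer, tohbifsir → pitohbifsir) add the prefix pi-.
The other patterns: stems ending in -m drop the final letter and add -ish; stems ending in -g or -z add the prefix ve-.
So pitar → pipitar.

pipitar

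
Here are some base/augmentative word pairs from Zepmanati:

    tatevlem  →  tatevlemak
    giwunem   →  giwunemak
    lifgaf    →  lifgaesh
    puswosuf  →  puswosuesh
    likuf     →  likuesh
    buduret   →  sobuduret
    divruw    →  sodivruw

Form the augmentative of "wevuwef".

tatevlem and buduret both have last vowel 'e' yet inflect differently (tatevlemak, sobuduret), so the last vowel is not what conditions the rule; the final letter is.
"wevuwef" ends in -f. The stems ending in -f (lifgaf → lifgaesh, puswosuf → puswosuesh, likuf → likuesh) drop the final letter and add -esh.
So wevuwef → wevuweesh.

wevuweesh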